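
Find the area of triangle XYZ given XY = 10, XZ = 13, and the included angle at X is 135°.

Area = (1/2)(10)(13) sin(135°) = (1/2)(10)(13)(sqrt(2)/2) = 65*sqrt(2)/2

65*sqrt(2)/2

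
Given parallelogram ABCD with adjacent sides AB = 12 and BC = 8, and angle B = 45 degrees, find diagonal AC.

Law of cosines: d^2 = 12^2 + 8^2 - 2(12)(8)cos(45°) = 208 - 96*sqrt(2), so d = 4*sqrt(13 - 6*sqrt(2)).

4*sqrt(13 - 6*sqrt(2))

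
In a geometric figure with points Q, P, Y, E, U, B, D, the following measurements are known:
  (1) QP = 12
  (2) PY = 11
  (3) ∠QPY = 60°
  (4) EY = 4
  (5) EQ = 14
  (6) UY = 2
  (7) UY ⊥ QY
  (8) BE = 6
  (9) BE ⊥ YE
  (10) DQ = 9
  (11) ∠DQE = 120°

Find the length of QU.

Step 1: By the law of cosines on triangle QPY: QY² = 12² + 11² − 2·12·11·cos(60°) = 133, so QY = √133.
Step 2: By the law of cosines on triangle QYU: QU² = √133² + 2² − 2·√133·2·cos(90°) = 137, so QU = √137.

Therefore, the length of QU = √137.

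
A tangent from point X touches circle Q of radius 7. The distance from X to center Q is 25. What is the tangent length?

Let T be the point of tangency. Then QT ⊥ XT (radius ⊥ tangent).
In right triangle QTX: QX² = QT² + XT²
25² = 7² + XT²
XT² = 576, XT = 24

24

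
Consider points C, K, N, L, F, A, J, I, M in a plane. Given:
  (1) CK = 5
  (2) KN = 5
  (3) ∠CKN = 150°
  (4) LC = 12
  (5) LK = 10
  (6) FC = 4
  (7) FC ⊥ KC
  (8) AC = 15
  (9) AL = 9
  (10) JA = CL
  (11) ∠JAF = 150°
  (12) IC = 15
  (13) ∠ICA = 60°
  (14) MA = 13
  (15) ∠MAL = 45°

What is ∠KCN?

Step 1: By the law of cosines on triangle CKN: CN² = 5² + 5² − 2·5·5·cos(150°) = 93.3, so CN ≈ 9.66.
Step 2: By the inverse law of cosines on triangle KCN: cos(∠KCN) = (5² + 9.66² − 5²) / (2·5·9.66) = 93.3/96.59 = 0.9659, so ∠KCN = 15°.

Therefore, the measure of angle ∠KCN = 15°.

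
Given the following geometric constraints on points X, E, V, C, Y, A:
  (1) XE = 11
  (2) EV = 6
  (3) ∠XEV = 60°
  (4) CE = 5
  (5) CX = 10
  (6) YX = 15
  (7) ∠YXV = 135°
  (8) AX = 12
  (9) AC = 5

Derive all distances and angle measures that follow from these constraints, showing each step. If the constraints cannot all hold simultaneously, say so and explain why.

The constraints are consistent.

Step 1: From XE = 11, EV = 6, and ∠XEV = 60°, by the law of cosines:
  XV² = XE² + EV² - 2·XE·EV·cos(60°) = 121 + 36 - 66 = 91
  XV = √91

Step 2: From XA = 12, XC = 10, AC = 5, by the inverse law of cosines:
  cos(∠AXC) = (XA² + XC² - AC²) / (2·XA·XC)
  ∠AXC = 24.15°

Step 3: From XC = 10, XE = 11, CE = 5, by the inverse law of cosines:
  cos(∠CXE) = (XC² + XE² - CE²) / (2·XC·XE)
  ∠CXE = 27.01°

Step 4: From EC = 5, EX = 11, CX = 10, by the inverse law of cosines:
  cos(∠CEX) = (EC² + EX² - CX²) / (2·EC·EX)
  ∠CEX = 65.28°

Step 5: From CA = 5, CX = 10, AX = 12, by the inverse law of cosines:
  cos(∠ACX) = (CA² + CX² - AX²) / (2·CA·CX)
  ∠ACX = 100.95°

Step 6: From CE = 5, CX = 10, EX = 11, by the inverse law of cosines:
  cos(∠ECX) = (CE² + CX² - EX²) / (2·CE·CX)
  ∠ECX = 87.71°

Step 7: From AC = 5, AX = 12, CX = 10, by the inverse law of cosines:
  cos(∠CAX) = (AC² + AX² - CX²) / (2·AC·AX)
  ∠CAX = 54.9°

Step 8: From VX = √91, XY = 15, and ∠VXY = 135°, by the law of cosines:
  VY² = VX² + XY² - 2·VX·XY·cos(135°) = 91 + 225 + 202.4 = 518.4
  VY ≈ 22.77

Step 9: From XE = 11, XV = √91, EV = 6, by the inverse law of cosines:
  cos(∠EXV) = (XE² + XV² - EV²) / (2·XE·XV)
  ∠EXV = 33°

Step 10: From VE = 6, VX = √91, EX = 11, by the inverse law of cosines:
  cos(∠EVX) = (VE² + VX² - EX²) / (2·VE·VX)
  ∠EVX = 87°

Step 11: From VX = √91, VY = 22.77, XY = 15, by the inverse law of cosines:
  cos(∠XVY) = (VX² + VY² - XY²) / (2·VX·VY)
  ∠XVY = 27.77°

Step 12: From YV = 22.77, YX = 15, VX = √91, by the inverse law of cosines:
  cos(∠VYX) = (YV² + YX² - VX²) / (2·YV·YX)
  ∠VYX = 17.23°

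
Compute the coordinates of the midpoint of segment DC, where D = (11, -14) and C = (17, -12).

The midpoint is the point halfway along the segment.
Move half the horizontal distance: 11 + (17 - 11)/2 = 11 + 6/2 = 14
Move half the vertical distance: -14 + (-12 - -14)/2 = -14 + 2/2 = -13
Midpoint = (14, -13)

(14, -13)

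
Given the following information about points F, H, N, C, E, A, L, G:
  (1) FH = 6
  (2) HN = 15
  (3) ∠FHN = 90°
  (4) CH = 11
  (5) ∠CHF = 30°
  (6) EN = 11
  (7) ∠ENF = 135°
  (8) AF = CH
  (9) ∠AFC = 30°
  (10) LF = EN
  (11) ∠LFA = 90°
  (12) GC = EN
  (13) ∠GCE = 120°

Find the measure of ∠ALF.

From the given relations: LF = EN = 11; AF = CH = 11.
Step 1: By the law of cosines on triangle LFA: LA² = 11² + 11² − 2·11·11·cos(90°) = 242, so LA = 11·√2.
Step 2: By the inverse law of cosines on triangle ALF: cos(∠ALF) = ((11·√2)² + 11² − 11²) / (2·11·√2·11) = 242/342.24 = 0.7071, so ∠ALF = 45°.

Therefore, the measure of angle ∠ALF = 45°.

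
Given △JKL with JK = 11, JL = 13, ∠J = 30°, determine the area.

Area = (1/2) * JK * JL * sin(J)
Area = (1/2) * 11 * 13 * sin(30°)
Area = (1/2) * 11 * 13 * 1/2
Area = 143/4

143/4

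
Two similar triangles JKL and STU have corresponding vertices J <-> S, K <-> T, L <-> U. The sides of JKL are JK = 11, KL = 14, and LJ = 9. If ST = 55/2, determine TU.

k = 55/2/11 = 5/2. TU = 5/2 * 14 = 35.

35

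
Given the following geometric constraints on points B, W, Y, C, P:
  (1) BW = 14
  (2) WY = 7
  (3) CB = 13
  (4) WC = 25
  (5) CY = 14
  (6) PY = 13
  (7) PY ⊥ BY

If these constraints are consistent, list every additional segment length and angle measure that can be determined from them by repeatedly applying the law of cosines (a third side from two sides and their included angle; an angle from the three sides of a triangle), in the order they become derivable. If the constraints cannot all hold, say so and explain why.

These constraints are not satisfiable: by the triangle inequality in triangle YWC, (2) WY = 7 and (5) CY = 14 force WC ≤ 7 + 14 = 21, but (4) says WC = 25. No planar figure meets all of them, so nothing further can be derived.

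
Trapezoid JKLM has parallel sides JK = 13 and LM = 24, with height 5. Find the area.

A trapezoid's area equals the midsegment times the height.
The midsegment is (13 + 24) / 2 = 37/2.
Area = 37/2 * 5 = 185/2.

185/2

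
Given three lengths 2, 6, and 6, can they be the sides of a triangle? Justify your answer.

Yes.
The triangle inequality requires that the sum of any two sides exceeds the third.
Here 2 + 6 = 8 > 6, so the condition is met.

Yes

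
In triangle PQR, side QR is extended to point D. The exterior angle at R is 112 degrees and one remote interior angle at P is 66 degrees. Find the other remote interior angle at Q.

By the exterior angle theorem: exterior angle = sum of remote interior angles.
112 = 66 + angle Q
angle Q = 112 - 66 = 46 degrees

46 degrees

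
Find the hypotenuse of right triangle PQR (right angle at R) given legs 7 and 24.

PQ = sqrt(7^2 + 24^2) = sqrt(625) = 25

25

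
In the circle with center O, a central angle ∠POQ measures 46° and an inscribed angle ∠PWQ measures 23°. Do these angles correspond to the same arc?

By the inscribed angle theorem, if both angles subtend the same arc, the inscribed angle must be half the central angle.
Half of 46° = 23°, which equals the given inscribed angle of 23°.
Therefore, yes, they correspond to the same arc.

Yes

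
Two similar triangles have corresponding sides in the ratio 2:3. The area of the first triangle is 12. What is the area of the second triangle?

Area ratio = (2/3)^2 = 4/9. Area of the second triangle = 12 * 9/4 = 27.

27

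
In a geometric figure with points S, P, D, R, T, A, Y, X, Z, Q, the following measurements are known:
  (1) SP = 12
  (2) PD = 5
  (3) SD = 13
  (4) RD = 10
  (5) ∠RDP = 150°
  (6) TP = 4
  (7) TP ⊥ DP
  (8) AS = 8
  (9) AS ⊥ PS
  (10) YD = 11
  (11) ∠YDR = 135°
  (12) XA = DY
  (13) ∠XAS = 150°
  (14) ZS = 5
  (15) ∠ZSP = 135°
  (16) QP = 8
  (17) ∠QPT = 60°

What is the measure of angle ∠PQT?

Step 1: By the law of cosines on triangle QPT: QT² = 8² + 4² − 2·8·4·cos(60°) = 48, so QT = 4·√3.
Step 2: By the inverse law of cosines on triangle PQT: cos(∠PQT) = (8² + (4·√3)² − 4²) / (2·8·4·√3) = 96/110.85 = 0.866, so ∠PQT = 30°.

Therefore, the measure of angle ∠PQT = 30°.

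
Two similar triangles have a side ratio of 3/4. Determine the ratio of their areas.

Area ratio = (side ratio)^2 = (3/4)^2 = 9:16.

9:16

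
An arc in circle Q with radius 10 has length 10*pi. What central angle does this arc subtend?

θ = 360 × 10*pi / (2π × 10) = 180° (rearranging arc length formula).

180°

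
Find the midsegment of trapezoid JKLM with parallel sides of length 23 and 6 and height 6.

The midsegment (median) of a trapezoid connects the midpoints of the non-parallel sides.
Its length is the average of the two bases: (23 + 6) / 2 = 29/2.

29/2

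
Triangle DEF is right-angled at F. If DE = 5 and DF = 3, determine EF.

Rearranging the Pythagorean theorem to solve for the unknown leg:
leg^2 = hypotenuse^2 - known_leg^2 = 25 - 9 = 16
leg = sqrt(16) = 4.

4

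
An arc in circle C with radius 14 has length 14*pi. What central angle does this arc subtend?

The full circumference is 2πr = 28*pi.
The arc is 14*pi / 28*pi = 1/2 of the full circle.
So the central angle = 1/2 × 360° = 180°.

180°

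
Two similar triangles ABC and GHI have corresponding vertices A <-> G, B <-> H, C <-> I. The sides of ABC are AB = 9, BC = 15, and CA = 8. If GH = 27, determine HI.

Similar triangles have proportional sides. Setting up the proportion:
GH / AB = HI / BC
27 / 9 = HI / 15
HI = 15 * 27 / 9 = 45.

45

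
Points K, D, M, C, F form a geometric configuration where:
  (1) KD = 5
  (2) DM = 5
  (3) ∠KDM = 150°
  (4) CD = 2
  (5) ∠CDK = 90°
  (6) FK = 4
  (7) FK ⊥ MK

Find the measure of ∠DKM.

Step 1: By the law of cosines on triangle KDM: KM² = 5² + 5² − 2·5·5·cos(150°) = 93.3, so KM ≈ 9.66.
Step 2: By the inverse law of cosines on triangle DKM: cos(∠DKM) = (5² + 9.66² − 5²) / (2·5·9.66) = 93.3/96.59 = 0.9659, so ∠DKM = 15°.

Therefore, the measure of angle ∠DKM = 15°.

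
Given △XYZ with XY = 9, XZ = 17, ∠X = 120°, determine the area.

Area = (1/2)(9)(17) sin(120°) = (1/2)(9)(17)(sqrt(3)/2) = 153*sqrt(3)/4

153*sqrt(3)/4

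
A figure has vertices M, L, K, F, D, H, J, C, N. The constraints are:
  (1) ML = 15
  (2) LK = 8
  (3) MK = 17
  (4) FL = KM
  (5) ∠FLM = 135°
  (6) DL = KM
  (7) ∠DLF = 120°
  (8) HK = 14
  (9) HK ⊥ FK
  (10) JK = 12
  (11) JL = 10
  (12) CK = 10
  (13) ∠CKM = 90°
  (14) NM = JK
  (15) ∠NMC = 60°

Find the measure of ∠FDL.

From the given relations: DL = KM = 17; FL = KM = 17.
Step 1: By the law of cosines on triangle DLF: DF² = 17² + 17² − 2·17·17·cos(120°) = 867, so DF = 17·√3.
Step 2: By the inverse law of cosines on triangle FDL: cos(∠FDL) = ((17·√3)² + 17² − 17²) / (2·17·√3·17) = 867/1001.13 = 0.866, so ∠FDL = 30°.

Therefore, the measure of angle ∠FDL = 30°.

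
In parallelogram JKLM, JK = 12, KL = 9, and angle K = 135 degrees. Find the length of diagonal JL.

Law of cosines: d^2 = 12^2 + 9^2 - 2(12)(9)cos(135°) = 108*sqrt(2) + 225, so d = 3*sqrt(12*sqrt(2) + 25).

3*sqrt(12*sqrt(2) + 25)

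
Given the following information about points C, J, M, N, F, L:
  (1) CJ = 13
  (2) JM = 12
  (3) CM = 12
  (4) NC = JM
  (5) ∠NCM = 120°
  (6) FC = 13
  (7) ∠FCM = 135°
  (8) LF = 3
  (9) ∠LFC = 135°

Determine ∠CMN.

From the given relations: NC = JM = 12.
Step 1: By the law of cosines on triangle MCN: MN² = 12² + 12² − 2·12·12·cos(120°) = 432, so MN = 12·√3.
Step 2: By the inverse law of cosines on triangle CMN: cos(∠CMN) = (12² + (12·√3)² − 12²) / (2·12·12·√3) = 432/498.83 = 0.866, so ∠CMN = 30°.

Therefore, the measure of angle ∠CMN = 30°.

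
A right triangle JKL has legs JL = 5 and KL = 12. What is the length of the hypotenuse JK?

JK = sqrt(5^2 + 12^2) = sqrt(169) = 13

13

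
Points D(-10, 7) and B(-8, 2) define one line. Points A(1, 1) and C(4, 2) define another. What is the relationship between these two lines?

Slope of line 1: m1 = (2 - 7)/(-8 - -10) = -5/2 = -5/2
Slope of line 2: m2 = (2 - 1)/(4 - 1) = 1/3 = 1/3
m1 != m2 and m1*m2 = -5/6 != -1. Neither.

Neither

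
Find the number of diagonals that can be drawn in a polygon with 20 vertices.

The number of diagonals in an n-gon is n(n - 3)/2.
For n = 20: 20(20 - 3)/2 = 20 × 17 / 2 = 170.

170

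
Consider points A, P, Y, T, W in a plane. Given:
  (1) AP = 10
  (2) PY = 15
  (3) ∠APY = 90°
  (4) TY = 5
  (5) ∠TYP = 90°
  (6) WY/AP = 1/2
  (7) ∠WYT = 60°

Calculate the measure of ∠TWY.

From the given relations: WY = 1/2·AP = 1/2·10 = 5.
Step 1: By the law of cosines on triangle WYT: WT² = 5² + 5² − 2·5·5·cos(60°) = 25, so WT = 5.
Step 2: By the inverse law of cosines on triangle TWY: cos(∠TWY) = (5² + 5² − 5²) / (2·5·5) = 25/50 = 0.5, so ∠TWY = 60°.

Therefore, the measure of angle ∠TWY = 60°.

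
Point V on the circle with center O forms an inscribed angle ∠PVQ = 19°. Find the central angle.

The inscribed angle theorem states that a central angle is always twice any inscribed angle that subtends the same arc.
Since the inscribed angle is 19°, the central angle = 2 × 19° = 38°.

38°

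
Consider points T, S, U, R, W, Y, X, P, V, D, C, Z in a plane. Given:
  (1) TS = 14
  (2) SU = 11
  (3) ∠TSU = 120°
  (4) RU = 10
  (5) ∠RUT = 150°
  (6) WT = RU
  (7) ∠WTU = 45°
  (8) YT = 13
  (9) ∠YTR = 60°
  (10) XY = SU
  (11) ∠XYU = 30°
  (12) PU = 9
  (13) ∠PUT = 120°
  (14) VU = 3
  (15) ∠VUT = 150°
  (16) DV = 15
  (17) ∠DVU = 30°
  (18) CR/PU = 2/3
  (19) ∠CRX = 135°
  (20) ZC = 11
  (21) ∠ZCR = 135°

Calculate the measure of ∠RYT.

Step 1: By the law of cosines on triangle UST: UT² = 11² + 14² − 2·11·14·cos(120°) = 471, so UT ≈ 21.7.
Step 2: By the law of cosines on triangle RUT: RT² = 10² + 21.7² − 2·10·21.7·cos(150°) = 946.9, so RT ≈ 30.77.
Step 3: By the law of cosines on triangle YTR: YR² = 13² + 30.77² − 2·13·30.77·cos(60°) = 715.87, so YR ≈ 26.76.
Step 4: By the inverse law of cosines on triangle RYT: cos(∠RYT) = (26.76² + 13² − 30.77²) / (2·26.76·13) = -62.03/695.65 = -0.0892, so ∠RYT = 95.12°.

Therefore, the measure of angle ∠RYT = 95.12°.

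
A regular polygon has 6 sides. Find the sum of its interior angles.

The sum of interior angles of an n-sided polygon is (n - 2) * 180.
For n = 6: (6 - 2) * 180 = 4 * 180 = 720 degrees.

720 degrees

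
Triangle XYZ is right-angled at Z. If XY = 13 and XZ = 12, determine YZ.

YZ = sqrt(13^2 - 12^2) = sqrt(25) = 5

5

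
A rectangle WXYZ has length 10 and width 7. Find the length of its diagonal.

A rectangle's diagonal splits it into two right triangles, with the diagonal as the hypotenuse.
By the Pythagorean theorem, d^2 = 10^2 + 7^2 = 149.
Therefore d = sqrt(149).

sqrt(149)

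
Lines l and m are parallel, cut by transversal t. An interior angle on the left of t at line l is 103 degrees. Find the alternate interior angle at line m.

Alternate interior angles formed by parallel lines and a transversal are equal.
The given angle is 103 degrees.
The alternate interior angle = 103 degrees.

103 degrees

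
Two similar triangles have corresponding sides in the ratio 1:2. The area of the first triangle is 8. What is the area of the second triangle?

The ratio of areas of similar triangles = (side ratio)^2.
Side ratio = 1:2, so area ratio = 1:4.
Area of the second triangle / Area of the first triangle = 4/1
Area of the second triangle = 8 * 4/1 = 32

32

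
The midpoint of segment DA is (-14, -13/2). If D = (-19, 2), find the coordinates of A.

Using the midpoint formula: M = ((x1 + x2)/2, (y1 + y2)/2)
We know M = (-14, -13/2) and D = (-19, 2)
For x: -14 = (-19 + x2)/2, so x2 = 2*-14 - -19 = -9
For y: -13/2 = (2 + y2)/2, so y2 = 2*-13/2 - 2 = -15
A = (-9, -15)

(-9, -15)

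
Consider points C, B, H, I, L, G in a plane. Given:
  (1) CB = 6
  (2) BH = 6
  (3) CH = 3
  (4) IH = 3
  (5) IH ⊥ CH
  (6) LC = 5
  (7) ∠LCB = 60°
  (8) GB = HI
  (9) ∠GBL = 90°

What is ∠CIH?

Step 1: By the law of cosines on triangle IHC: IC² = 3² + 3² − 2·3·3·cos(90°) = 18, so IC = 3·√2.
Step 2: By the inverse law of cosines on triangle CIH: cos(∠CIH) = ((3·√2)² + 3² − 3²) / (2·3·√2·3) = 18/25.46 = 0.7071, so ∠CIH = 45°.

Therefore, the measure of angle ∠CIH = 45°.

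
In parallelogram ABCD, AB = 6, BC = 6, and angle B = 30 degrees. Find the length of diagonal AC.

Law of cosines: d^2 = 6^2 + 6^2 - 2(6)(6)cos(30°) = 72 - 36*sqrt(3), so d = 6*sqrt(2 - sqrt(3)).

6*sqrt(2 - sqrt(3))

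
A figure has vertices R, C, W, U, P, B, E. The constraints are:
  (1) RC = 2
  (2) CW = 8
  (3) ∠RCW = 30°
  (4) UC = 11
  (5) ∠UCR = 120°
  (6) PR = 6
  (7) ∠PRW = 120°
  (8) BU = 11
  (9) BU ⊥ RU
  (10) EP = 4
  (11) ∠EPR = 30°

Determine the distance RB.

Step 1: By the law of cosines on triangle UCR: UR² = 11² + 2² − 2·11·2·cos(120°) = 147, so UR = 7·√3.
Step 2: By the law of cosines on triangle RUB: RB² = (7·√3)² + 11² − 2·7·√3·11·cos(90°) = 268, so RB = 2·√67.

Therefore, the length of RB = 2·√67.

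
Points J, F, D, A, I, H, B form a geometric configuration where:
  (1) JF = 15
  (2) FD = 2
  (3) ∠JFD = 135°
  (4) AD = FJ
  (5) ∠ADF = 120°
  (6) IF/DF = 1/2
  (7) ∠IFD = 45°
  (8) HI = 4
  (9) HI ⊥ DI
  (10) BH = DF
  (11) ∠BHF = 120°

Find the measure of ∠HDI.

From the given relations: IF = 1/2·DF = 1/2·2 = 1.
Step 1: By the law of cosines on triangle DFI: DI² = 2² + 1² − 2·2·1·cos(45°) = 2.17, so DI ≈ 1.47.
Step 2: By the law of cosines on triangle DIH: DH² = 1.47² + 4² − 2·1.47·4·cos(90°) = 18.17, so DH ≈ 4.26.
Step 3: By the inverse law of cosines on triangle HDI: cos(∠HDI) = (4.26² + 1.47² − 4²) / (2·4.26·1.47) = 4.34/12.56 = 0.3457, so ∠HDI = 69.78°.

Therefore, the measure of angle ∠HDI = 69.78°.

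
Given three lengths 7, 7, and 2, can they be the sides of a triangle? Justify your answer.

Yes.
The triangle inequality requires that the sum of any two sides exceeds the third.
Here 2 + 7 = 9 > 7, so the condition is met.

Yes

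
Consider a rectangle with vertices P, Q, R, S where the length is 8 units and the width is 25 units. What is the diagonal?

Using the Pythagorean theorem:
d² = 8² + 25² = 64 + 625 = 689
d = sqrt(689)

sqrt(689)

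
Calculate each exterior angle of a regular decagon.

Each exterior angle of a regular n-gon is 360 / n.
For n = 10: 360 / 10 = 36 degrees.

36 degrees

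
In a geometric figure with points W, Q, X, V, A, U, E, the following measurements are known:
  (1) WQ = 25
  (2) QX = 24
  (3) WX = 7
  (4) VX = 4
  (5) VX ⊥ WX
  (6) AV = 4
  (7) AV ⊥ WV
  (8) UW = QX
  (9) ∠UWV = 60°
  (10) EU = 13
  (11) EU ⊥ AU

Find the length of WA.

Step 1: By the law of cosines on triangle VXW: VW² = 4² + 7² − 2·4·7·cos(90°) = 65, so VW = √65.
Step 2: By the law of cosines on triangle WVA: WA² = √65² + 4² − 2·√65·4·cos(90°) = 81, so WA = 9.

Therefore, the length of WA = 9.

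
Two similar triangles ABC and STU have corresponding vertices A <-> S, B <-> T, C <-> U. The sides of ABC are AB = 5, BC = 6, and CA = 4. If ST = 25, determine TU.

Similar triangles have proportional sides. Setting up the proportion:
ST / AB = TU / BC
25 / 5 = TU / 6
TU = 6 * 25 / 5 = 30.

30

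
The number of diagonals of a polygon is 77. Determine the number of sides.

Using d = n(n - 3)/2, we solve 77 = n(n - 3)/2.
So n(n - 3) = 154.
Testing n = 14: 14 * 11 = 154 = 154. Correct.
The polygon has 14 sides.

14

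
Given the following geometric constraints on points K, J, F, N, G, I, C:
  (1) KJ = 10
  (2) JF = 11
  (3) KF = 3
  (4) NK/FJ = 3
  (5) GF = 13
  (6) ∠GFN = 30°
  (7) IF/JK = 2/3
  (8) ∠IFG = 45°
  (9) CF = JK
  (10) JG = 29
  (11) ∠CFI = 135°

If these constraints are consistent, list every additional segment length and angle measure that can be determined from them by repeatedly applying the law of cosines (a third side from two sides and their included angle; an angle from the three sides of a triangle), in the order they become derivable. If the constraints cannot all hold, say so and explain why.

These constraints are not satisfiable: by the triangle inequality in triangle FJG, (2) JF = 11 and (5) GF = 13 force JG ≤ 11 + 13 = 24, but (10) says JG = 29. No planar figure meets all of them, so nothing further can be derived.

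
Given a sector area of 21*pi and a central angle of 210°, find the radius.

Sector area A = πr² × θ/360, so r² = 360A / (πθ).
r² = 360 × 21*pi / (π × 210)
r² = 36
r = 6

6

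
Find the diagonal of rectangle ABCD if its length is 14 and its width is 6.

Using the Pythagorean theorem:
d² = 14² + 6² = 196 + 36 = 232
d = sqrt(232) = 2*sqrt(58)

2*sqrt(58)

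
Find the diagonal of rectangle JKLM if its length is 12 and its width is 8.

d = sqrt(12^2 + 8^2) = sqrt(208) = 4*sqrt(13)

4*sqrt(13)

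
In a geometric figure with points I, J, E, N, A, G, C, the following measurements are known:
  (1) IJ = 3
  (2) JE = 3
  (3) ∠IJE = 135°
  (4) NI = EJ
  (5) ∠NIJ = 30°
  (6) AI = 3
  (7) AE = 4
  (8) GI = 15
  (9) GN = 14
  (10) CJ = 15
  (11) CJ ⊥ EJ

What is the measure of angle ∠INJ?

From the given relations: NI = EJ = 3.
Step 1: By the law of cosines on triangle NIJ: NJ² = 3² + 3² − 2·3·3·cos(30°) = 2.41, so NJ ≈ 1.55.
Step 2: By the inverse law of cosines on triangle INJ: cos(∠INJ) = (3² + 1.55² − 3²) / (2·3·1.55) = 2.41/9.32 = 0.2588, so ∠INJ = 75°.

Therefore, the measure of angle ∠INJ = 75°.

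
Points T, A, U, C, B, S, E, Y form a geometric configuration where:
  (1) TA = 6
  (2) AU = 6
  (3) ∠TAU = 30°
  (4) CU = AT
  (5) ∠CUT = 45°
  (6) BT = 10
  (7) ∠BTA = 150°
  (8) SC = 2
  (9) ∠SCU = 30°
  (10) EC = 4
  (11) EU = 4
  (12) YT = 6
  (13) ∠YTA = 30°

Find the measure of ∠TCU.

From the given relations: CU = AT = 6.
Step 1: By the law of cosines on triangle UAT: UT² = 6² + 6² − 2·6·6·cos(30°) = 9.65, so UT ≈ 3.11.
Step 2: By the law of cosines on triangle CUT: CT² = 6² + 3.11² − 2·6·3.11·cos(45°) = 19.29, so CT ≈ 4.39.
Step 3: By the inverse law of cosines on triangle TCU: cos(∠TCU) = (4.39² + 6² − 3.11²) / (2·4.39·6) = 45.65/52.71 = 0.866, so ∠TCU = 30°.

Therefore, the measure of angle ∠TCU = 30°.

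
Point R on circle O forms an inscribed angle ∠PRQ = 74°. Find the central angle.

The inscribed angle theorem states that a central angle is always twice any inscribed angle that subtends the same arc.
Since the inscribed angle is 74°, the central angle = 2 × 74° = 148°.

148°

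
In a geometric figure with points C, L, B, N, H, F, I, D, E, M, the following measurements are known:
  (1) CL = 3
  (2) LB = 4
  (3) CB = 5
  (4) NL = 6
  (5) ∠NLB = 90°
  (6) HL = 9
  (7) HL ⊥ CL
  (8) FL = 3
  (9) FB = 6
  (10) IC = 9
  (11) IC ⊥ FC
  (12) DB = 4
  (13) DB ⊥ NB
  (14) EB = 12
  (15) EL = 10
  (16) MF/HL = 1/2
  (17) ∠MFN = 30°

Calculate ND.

Step 1: By the law of cosines on triangle BLN: BN² = 4² + 6² − 2·4·6·cos(90°) = 52, so BN = 2·√13.
Step 2: By the law of cosines on triangle NBD: ND² = (2·√13)² + 4² − 2·2·√13·4·cos(90°) = 68, so ND = 2·√17.

Therefore, the length of ND = 2·√17.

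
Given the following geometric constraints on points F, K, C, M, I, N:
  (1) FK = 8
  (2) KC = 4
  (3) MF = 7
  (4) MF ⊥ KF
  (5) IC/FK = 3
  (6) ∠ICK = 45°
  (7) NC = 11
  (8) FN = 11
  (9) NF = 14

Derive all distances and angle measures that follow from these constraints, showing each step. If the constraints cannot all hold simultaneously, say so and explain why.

These constraints are not satisfiable: (9) NF = 14 and (8) FN = 11 assign two different lengths to the same segment. No planar figure meets all of them, so nothing further can be derived.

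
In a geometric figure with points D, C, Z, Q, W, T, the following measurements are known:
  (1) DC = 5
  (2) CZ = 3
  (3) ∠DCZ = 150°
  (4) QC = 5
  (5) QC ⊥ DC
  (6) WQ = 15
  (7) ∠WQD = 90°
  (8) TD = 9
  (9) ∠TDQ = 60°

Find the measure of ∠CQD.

Step 1: By the law of cosines on triangle QCD: QD² = 5² + 5² − 2·5·5·cos(90°) = 50, so QD = 5·√2.
Step 2: By the inverse law of cosines on triangle CQD: cos(∠CQD) = (5² + (5·√2)² − 5²) / (2·5·5·√2) = 50/70.71 = 0.7071, so ∠CQD = 45°.

Therefore, the measure of angle ∠CQD = 45°.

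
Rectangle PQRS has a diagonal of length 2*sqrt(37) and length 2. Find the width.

Using the Pythagorean theorem: d^2 = a^2 + b^2
b^2 = d^2 - a^2
b^2 = 148 - 4
b^2 = 144
b = sqrt(144) = 12

12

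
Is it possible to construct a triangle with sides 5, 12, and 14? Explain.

Yes.
The triangle inequality requires that the sum of any two sides exceeds the third.
Here 5 + 12 = 17 > 14, so the condition is met.

Yes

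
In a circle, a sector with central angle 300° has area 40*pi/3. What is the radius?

Sector area A = πr² × θ/360, so r² = 360A / (πθ).
r² = 360 × 40*pi/3 / (π × 300)
r² = 16
r = 4

4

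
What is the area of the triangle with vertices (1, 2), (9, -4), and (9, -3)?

Using the Shoelace formula for a triangle:
Area = (1/2)|x0(y1 - y2) + x1(y2 - y0) + x2(y0 - y1)|
Area = (1/2)|1(-4 - -3) + 9(-3 - 2) + 9(2 - -4)|
Area = (1/2)|-1 + -45 + 54|
Area = (1/2)|8|
Area = (1/2)(8)
Area = 4

4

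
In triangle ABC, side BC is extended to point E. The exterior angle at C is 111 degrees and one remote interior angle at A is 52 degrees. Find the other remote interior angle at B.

The exterior angle theorem states that an exterior angle equals the sum of the two non-adjacent interior angles.
So 111 = 52 + angle B, which gives angle B = 111 - 52 = 59 degrees.

59 degrees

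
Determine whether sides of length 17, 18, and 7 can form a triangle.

Yes.
The triangle inequality requires that the sum of any two sides exceeds the third.
Here 7 + 17 = 24 > 18, so the condition is met.

Yes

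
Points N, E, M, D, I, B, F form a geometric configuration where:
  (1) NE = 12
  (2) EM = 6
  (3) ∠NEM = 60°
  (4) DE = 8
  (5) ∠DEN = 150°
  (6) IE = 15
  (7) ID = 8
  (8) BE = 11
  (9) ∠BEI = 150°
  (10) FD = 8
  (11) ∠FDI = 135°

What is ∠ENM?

Step 1: By the law of cosines on triangle NEM: NM² = 12² + 6² − 2·12·6·cos(60°) = 108, so NM = 6·√3.
Step 2: By the inverse law of cosines on triangle ENM: cos(∠ENM) = (12² + (6·√3)² − 6²) / (2·12·6·√3) = 216/249.42 = 0.866, so ∠ENM = 30°.

Therefore, the measure of angle ∠ENM = 30°.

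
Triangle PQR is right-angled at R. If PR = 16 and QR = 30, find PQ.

By the Pythagorean theorem: PQ^2 = PR^2 + QR^2
PQ^2 = 16^2 + 30^2 = 256 + 900 = 1156
PQ = sqrt(1156) = 34

34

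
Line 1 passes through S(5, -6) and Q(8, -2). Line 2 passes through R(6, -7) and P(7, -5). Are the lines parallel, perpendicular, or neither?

Slope of line 1: m1 = (-2 - -6)/(8 - 5) = 4/3 = 4/3
Slope of line 2: m2 = (-5 - -7)/(7 - 6) = 2/1 = 2
m1 != m2 (4/3 != 2), so not parallel.
m1 * m2 = (4/3) * (2) = 8/3 != -1, so not perpendicular.
The lines are neither parallel nor perpendicular.

Neither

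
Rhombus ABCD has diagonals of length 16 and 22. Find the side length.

The diagonals of a rhombus bisect each other at right angles.
Half-diagonals: 16/2 = 8 and 22/2 = 11
side = sqrt(8^2 + 11^2)
side = sqrt(64 + 121)
side = sqrt(185)

sqrt(185)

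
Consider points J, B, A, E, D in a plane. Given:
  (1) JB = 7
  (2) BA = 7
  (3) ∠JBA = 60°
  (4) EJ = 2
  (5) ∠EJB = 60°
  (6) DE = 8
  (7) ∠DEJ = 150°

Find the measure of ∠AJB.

Step 1: By the law of cosines on triangle JBA: JA² = 7² + 7² − 2·7·7·cos(60°) = 49, so JA = 7.
Step 2: By the inverse law of cosines on triangle AJB: cos(∠AJB) = (7² + 7² − 7²) / (2·7·7) = 49/98 = 0.5, so ∠AJB = 60°.

Therefore, the measure of angle ∠AJB = 60°.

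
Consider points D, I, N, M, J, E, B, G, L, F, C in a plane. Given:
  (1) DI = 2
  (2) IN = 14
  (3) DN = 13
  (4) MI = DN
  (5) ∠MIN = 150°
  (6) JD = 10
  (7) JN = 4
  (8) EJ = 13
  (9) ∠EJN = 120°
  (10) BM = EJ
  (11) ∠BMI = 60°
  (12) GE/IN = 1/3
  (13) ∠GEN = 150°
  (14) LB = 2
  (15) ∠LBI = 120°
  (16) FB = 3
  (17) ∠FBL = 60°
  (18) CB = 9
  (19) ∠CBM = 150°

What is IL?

From the given relations: BM = EJ = 13; MI = DN = 13.
Step 1: By the law of cosines on triangle BMI: BI² = 13² + 13² − 2·13·13·cos(60°) = 169, so BI = 13.
Step 2: By the law of cosines on triangle IBL: IL² = 13² + 2² − 2·13·2·cos(120°) = 199, so IL = √199.

Therefore, the length of IL = √199.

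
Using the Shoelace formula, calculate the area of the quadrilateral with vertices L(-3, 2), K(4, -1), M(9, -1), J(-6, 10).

Using the Shoelace formula for a quadrilateral (vertices in order):
Area = (1/2)|sum of (x_i * y_(i+1) - x_(i+1) * y_i)|
Terms: (-3*-1 - 4*2) = -5, (4*-1 - 9*-1) = 5, (9*10 - -6*-1) = 84, (-6*2 - -3*10) = 18
Sum = 102
Area = (1/2)(102) = 51

51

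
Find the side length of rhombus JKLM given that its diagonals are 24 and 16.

The diagonals of a rhombus bisect each other at right angles.
Half-diagonals: 24/2 = 12 and 16/2 = 8
side = sqrt(12^2 + 8^2)
side = sqrt(144 + 64)
side = sqrt(208) = 4*sqrt(13)

4*sqrt(13)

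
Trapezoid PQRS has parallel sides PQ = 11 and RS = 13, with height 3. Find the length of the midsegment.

The midsegment (median) of a trapezoid connects the midpoints of the non-parallel sides.
Its length is the average of the two bases: (11 + 13) / 2 = 12.

12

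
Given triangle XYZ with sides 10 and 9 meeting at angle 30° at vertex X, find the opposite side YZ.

Law of cosines: YZ^2 = 10^2 + 9^2 - 2(10)(9)cos(30°) = 181 - 90*sqrt(3), so YZ = sqrt(181 - 90*sqrt(3)).

sqrt(181 - 90*sqrt(3))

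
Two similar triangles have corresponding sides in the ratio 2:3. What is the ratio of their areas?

Area ratio = (side ratio)^2 = (2/3)^2 = 4:9.

4:9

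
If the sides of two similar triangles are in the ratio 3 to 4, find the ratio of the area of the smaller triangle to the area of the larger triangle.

The ratio of areas of similar triangles equals the square of the side ratio.
Side ratio = 3:4
Area ratio = (3/4)^2 = 9/16 = 9:16

9:16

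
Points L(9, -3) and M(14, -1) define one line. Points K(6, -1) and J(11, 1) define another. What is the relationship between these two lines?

Slope of line 1: m1 = (-1 - -3)/(14 - 9) = 2/5 = 2/5
Slope of line 2: m2 = (1 - -1)/(11 - 6) = 2/5 = 2/5
Two lines are parallel if and only if they have equal slopes (or both are vertical).
Here m1 = m2 = 2/5, confirming the lines are parallel.

Parallel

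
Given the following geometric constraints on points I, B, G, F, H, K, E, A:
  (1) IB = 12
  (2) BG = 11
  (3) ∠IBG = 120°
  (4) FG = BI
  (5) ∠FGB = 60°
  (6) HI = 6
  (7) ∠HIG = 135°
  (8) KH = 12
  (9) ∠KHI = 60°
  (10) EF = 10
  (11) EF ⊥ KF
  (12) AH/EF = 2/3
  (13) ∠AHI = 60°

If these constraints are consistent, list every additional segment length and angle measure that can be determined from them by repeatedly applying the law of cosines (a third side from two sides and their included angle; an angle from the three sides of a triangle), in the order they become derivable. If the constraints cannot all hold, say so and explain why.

The constraints are consistent. Derivable facts, in order:
After 1 step:
- BF = √133
- IA ≈ 6.36
- IG ≈ 19.92
- IK = 6·√3
After 2 steps:
- GH ≈ 24.54
- ∠AIH = 65.21°
- ∠BFG = 55.69°
- ∠BGI = 31.44°
- ∠BIG = 28.56°
- ∠FBG = 64.31°
- ∠HAI = 54.79°
- ∠HIK = 90°
- ∠HKI = 30°
After 3 steps:
- ∠GHI = 35.04°
- ∠HGI = 9.96°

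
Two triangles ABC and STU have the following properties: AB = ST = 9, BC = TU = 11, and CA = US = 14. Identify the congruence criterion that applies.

The given information provides:
AB = ST = 9, BC = TU = 11, and CA = US = 14
This matches the SSS congruence theorem.
All three pairs of corresponding sides are equal (Side-Side-Side).

SSS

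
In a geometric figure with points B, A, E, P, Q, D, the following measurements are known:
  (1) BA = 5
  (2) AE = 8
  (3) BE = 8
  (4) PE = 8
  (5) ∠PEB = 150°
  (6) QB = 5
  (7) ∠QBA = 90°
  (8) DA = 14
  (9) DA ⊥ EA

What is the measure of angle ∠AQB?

Step 1: By the law of cosines on triangle QBA: QA² = 5² + 5² − 2·5·5·cos(90°) = 50, so QA = 5·√2.
Step 2: By the inverse law of cosines on triangle AQB: cos(∠AQB) = ((5·√2)² + 5² − 5²) / (2·5·√2·5) = 50/70.71 = 0.7071, so ∠AQB = 45°.

Therefore, the measure of angle ∠AQB = 45°.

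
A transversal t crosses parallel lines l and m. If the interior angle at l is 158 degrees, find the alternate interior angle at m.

Alternate interior angles formed by parallel lines and a transversal are equal.
The given angle is 158 degrees.
The alternate interior angle = 158 degrees.

158 degrees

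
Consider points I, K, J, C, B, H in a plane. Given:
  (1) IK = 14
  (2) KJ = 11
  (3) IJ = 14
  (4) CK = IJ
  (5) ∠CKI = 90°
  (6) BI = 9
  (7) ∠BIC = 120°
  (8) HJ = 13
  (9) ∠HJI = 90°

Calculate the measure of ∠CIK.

From the given relations: CK = IJ = 14.
Step 1: By the law of cosines on triangle IKC: IC² = 14² + 14² − 2·14·14·cos(90°) = 392, so IC = 14·√2.
Step 2: By the inverse law of cosines on triangle CIK: cos(∠CIK) = ((14·√2)² + 14² − 14²) / (2·14·√2·14) = 392/554.37 = 0.7071, so ∠CIK = 45°.

Therefore, the measure of angle ∠CIK = 45°.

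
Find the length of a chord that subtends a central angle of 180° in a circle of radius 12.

Drop a perpendicular from the center to the chord, bisecting both the chord and the central angle.
Each half-chord = r sin(θ/2) = 12 sin(90°).
The full chord = 2 × 12 × sin(90°) = 24.

24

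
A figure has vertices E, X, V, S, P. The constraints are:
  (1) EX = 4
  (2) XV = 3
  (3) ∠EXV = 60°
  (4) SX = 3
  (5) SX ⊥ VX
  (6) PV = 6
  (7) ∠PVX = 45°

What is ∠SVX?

Step 1: By the law of cosines on triangle VXS: VS² = 3² + 3² − 2·3·3·cos(90°) = 18, so VS = 3·√2.
Step 2: By the inverse law of cosines on triangle SVX: cos(∠SVX) = ((3·√2)² + 3² − 3²) / (2·3·√2·3) = 18/25.46 = 0.7071, so ∠SVX = 45°.

Therefore, the measure of angle ∠SVX = 45°.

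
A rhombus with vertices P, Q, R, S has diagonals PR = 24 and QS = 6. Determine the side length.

In a rhombus, the diagonals bisect each other perpendicularly, creating four congruent right triangles.
Each triangle has legs 12 (half of 24) and 3 (half of 6).
The hypotenuse of each right triangle is a side of the rhombus:
side = sqrt(12^2 + 3^2) = sqrt(153) = 3*sqrt(17)

3*sqrt(17)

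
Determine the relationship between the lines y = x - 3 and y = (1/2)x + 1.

Slope of line 1: m1 = 1
Slope of line 2: m2 = 1/2
For parallel lines we need equal slopes: 1 != 1/2.
For perpendicular lines we need m1*m2 = -1: (1)(1/2) = 1/2 != -1.
Since neither condition holds, the lines are neither parallel nor perpendicular.

Neither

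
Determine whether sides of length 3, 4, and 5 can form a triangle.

Yes.
The triangle inequality requires that the sum of any two sides exceeds the third.
Here 3 + 4 = 7 > 5, so the condition is met.

Yes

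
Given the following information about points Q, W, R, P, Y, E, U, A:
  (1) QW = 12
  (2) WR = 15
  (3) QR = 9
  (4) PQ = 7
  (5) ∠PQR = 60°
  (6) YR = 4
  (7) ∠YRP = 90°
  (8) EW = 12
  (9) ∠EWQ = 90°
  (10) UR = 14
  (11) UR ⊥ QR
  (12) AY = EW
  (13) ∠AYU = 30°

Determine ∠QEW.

Step 1: By the law of cosines on triangle EWQ: EQ² = 12² + 12² − 2·12·12·cos(90°) = 288, so EQ = 12·√2.
Step 2: By the inverse law of cosines on triangle QEW: cos(∠QEW) = ((12·√2)² + 12² − 12²) / (2·12·√2·12) = 288/407.29 = 0.7071, so ∠QEW = 45°.

Therefore, the measure of angle ∠QEW = 45°.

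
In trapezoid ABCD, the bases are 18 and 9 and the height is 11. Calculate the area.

Area of a trapezoid = (base1 + base2) * height / 2
Area = (18 + 9) * 11 / 2
Area = 27 * 11 / 2
Area = 297 / 2
Area = 297/2

297/2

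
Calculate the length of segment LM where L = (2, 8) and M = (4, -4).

The horizontal distance is |4 - 2| = 2 and the vertical distance is |-4 - 8| = 12.
By the Pythagorean theorem, d = sqrt(2^2 + 12^2) = sqrt(148) = 2*sqrt(37).

2*sqrt(37)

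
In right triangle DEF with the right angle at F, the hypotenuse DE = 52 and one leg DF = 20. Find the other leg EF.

By the Pythagorean theorem: EF^2 = DE^2 - DF^2
EF^2 = 52^2 - 20^2 = 2704 - 400 = 2304
EF = sqrt(2304) = 48

48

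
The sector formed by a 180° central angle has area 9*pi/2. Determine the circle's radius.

The sector covers 180°/360° = 1/2 of the full circle.
Full circle area = 9*pi/2 / 1/2 = 9*pi.
Since full area = πr², we get r² = 9*pi/π = 9, so r = 3.

3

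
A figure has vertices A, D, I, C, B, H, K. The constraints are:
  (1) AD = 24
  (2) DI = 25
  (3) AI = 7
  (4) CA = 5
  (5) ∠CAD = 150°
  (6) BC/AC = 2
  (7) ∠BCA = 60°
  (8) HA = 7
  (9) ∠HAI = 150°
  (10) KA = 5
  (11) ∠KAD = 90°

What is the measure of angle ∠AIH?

Step 1: By the law of cosines on triangle IAH: IH² = 7² + 7² − 2·7·7·cos(150°) = 182.87, so IH ≈ 13.52.
Step 2: By the inverse law of cosines on triangle AIH: cos(∠AIH) = (7² + 13.52² − 7²) / (2·7·13.52) = 182.87/189.32 = 0.9659, so ∠AIH = 15°.

Therefore, the measure of angle ∠AIH = 15°.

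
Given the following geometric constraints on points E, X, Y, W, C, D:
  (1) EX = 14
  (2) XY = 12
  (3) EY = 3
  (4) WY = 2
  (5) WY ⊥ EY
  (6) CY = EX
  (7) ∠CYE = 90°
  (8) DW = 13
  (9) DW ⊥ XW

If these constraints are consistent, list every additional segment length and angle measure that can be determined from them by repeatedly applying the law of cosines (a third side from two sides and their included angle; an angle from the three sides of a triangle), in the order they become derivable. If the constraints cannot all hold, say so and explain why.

The constraints are consistent. Derivable facts, in order:
After 1 step:
- EC ≈ 14.32
- EW = √13
- ∠EXY = 9.9°
- ∠EYX = 126.67°
- ∠XEY = 43.43°
After 2 steps:
- ∠CEY = 77.91°
- ∠ECY = 12.09°
- ∠EWY = 56.31°
- ∠WEY = 33.69°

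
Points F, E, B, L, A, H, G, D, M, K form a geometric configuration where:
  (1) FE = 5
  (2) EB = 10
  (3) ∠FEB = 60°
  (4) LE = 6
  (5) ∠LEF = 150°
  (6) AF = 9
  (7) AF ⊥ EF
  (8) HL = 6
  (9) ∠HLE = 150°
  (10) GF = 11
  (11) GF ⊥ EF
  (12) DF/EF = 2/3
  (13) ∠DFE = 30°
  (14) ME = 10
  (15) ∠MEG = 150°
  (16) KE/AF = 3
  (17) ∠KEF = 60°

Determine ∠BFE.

Step 1: By the law of cosines on triangle FEB: FB² = 5² + 10² − 2·5·10·cos(60°) = 75, so FB = 5·√3.
Step 2: By the inverse law of cosines on triangle BFE: cos(∠BFE) = ((5·√3)² + 5² − 10²) / (2·5·√3·5) = 0/86.6 = 0, so ∠BFE = 90°.

Therefore, the measure of angle ∠BFE = 90°.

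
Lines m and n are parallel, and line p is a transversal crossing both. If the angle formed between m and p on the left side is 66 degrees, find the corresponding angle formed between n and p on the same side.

Corresponding angles are equal: 66 degrees.

66 degrees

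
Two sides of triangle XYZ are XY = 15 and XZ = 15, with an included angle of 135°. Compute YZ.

When two sides and the included angle are known, the law of cosines gives the third side.
c^2 = a^2 + b^2 - 2ab cos(C) generalizes the Pythagorean theorem to non-right triangles.
Here: YZ^2 = 225 + 225 - 450*(-sqrt(2)/2) = 225*sqrt(2) + 450
YZ = 15*sqrt(sqrt(2) + 2)

15*sqrt(sqrt(2) + 2)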